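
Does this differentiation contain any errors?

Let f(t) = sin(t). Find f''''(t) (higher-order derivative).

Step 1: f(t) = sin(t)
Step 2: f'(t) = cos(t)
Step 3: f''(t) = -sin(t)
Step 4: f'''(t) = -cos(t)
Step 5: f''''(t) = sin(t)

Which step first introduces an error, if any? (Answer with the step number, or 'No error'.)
No error

All steps in this derivation are correct.
The final answer f''''(t) = sin(t) is valid.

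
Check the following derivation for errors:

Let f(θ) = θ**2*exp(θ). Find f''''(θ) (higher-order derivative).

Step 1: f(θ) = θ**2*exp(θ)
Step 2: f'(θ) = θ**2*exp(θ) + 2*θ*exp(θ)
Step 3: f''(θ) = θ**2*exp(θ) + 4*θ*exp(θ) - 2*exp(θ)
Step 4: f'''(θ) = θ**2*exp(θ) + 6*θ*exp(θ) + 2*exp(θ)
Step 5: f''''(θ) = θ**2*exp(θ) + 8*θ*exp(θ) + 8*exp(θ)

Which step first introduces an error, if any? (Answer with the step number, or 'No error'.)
Step 3

Step 3 is incorrect due to a sign flip.
The step shows: θ**2*exp(θ) + 4*θ*exp(θ) - 2*exp(θ)
The correct value should be: θ**2*exp(θ) + 4*θ*exp(θ) + 2*exp(θ)

Explanation: The sign of one term was flipped: the term 2*exp(θ) was incorrectly written as -2*exp(θ)
The later steps are derived from this incorrect expression, so the error originates in Step 3.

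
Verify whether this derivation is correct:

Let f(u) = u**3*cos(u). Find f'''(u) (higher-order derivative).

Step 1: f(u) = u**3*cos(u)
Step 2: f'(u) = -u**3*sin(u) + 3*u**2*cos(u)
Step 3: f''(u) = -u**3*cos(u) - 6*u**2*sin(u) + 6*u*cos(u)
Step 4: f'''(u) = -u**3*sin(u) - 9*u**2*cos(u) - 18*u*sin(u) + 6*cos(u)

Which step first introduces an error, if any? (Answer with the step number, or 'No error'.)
Step 4

Step 4 is incorrect due to a sign flip.
The step shows: -u**3*sin(u) - 9*u**2*cos(u) - 18*u*sin(u) + 6*cos(u)
The correct value should be: u**3*sin(u) - 9*u**2*cos(u) - 18*u*sin(u) + 6*cos(u)

Explanation: The sign of one term was flipped: the term u**3*sin(u) was incorrectly written as -u**3*sin(u)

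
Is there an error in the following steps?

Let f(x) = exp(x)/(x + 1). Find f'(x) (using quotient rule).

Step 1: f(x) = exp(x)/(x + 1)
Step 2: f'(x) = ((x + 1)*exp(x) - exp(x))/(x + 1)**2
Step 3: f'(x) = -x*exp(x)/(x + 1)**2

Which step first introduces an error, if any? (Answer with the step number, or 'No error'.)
Step 3

Step 3 is incorrect due to a sign flip.
The step shows: -x*exp(x)/(x + 1)**2
The correct value should be: x*exp(x)/(x + 1)**2

Explanation: The sign of the whole expression was flipped: the term x*exp(x)/(x + 1)**2 was incorrectly written as -x*exp(x)/(x + 1)**2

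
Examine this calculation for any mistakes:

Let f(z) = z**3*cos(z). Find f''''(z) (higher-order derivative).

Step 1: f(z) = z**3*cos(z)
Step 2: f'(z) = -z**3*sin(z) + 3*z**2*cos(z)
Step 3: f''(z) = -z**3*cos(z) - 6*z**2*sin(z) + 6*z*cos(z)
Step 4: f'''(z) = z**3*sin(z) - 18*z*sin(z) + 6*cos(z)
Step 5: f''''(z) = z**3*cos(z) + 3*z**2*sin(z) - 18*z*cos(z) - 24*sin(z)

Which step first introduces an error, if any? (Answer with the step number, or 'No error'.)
Step 4

Step 4 is incorrect due to a dropped term.
The step shows: z**3*sin(z) - 18*z*sin(z) + 6*cos(z)
The correct value should be: z**3*sin(z) - 9*z**2*cos(z) - 18*z*sin(z) + 6*cos(z)

Explanation: A term was dropped: the term -9*z**2*cos(z) was incorrectly omitted
The later steps are derived from this incorrect expression, so the error originates in Step 4.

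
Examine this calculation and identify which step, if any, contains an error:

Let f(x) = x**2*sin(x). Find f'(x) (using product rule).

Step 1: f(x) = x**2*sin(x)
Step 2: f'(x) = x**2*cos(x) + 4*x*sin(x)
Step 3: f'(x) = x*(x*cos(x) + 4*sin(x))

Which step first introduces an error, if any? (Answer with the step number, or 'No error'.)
Step 2

Step 2 is incorrect due to a wrong coefficient.
The step shows: x**2*cos(x) + 4*x*sin(x)
The correct value should be: x**2*cos(x) + 2*x*sin(x)

Explanation: The coefficient 2 was incorrectly written as 4: the term 2*x*sin(x) was incorrectly written as 4*x*sin(x)
The later steps are derived from this incorrect expression, so the error originates in Step 2.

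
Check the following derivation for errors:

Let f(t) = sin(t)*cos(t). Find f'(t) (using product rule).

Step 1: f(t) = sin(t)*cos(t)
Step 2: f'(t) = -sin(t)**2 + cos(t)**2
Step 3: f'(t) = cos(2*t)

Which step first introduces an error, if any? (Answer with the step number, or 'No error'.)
No error

All steps in this derivation are correct.
The final answer f'(t) = cos(2*t) is valid.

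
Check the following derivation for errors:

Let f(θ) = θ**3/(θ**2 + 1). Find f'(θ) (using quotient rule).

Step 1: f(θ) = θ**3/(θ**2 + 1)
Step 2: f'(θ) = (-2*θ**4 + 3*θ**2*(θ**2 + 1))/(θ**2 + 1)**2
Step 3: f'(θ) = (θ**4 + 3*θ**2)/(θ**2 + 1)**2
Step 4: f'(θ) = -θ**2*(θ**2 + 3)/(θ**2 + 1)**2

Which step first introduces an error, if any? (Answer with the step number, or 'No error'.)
Step 4

Step 4 is incorrect due to a sign flip.
The step shows: -θ**2*(θ**2 + 3)/(θ**2 + 1)**2
The correct value should be: θ**2*(θ**2 + 3)/(θ**2 + 1)**2

Explanation: The sign of the whole expression was flipped: the term θ**2*(θ**2 + 3)/(θ**2 + 1)**2 was incorrectly written as -θ**2*(θ**2 + 3)/(θ**2 + 1)**2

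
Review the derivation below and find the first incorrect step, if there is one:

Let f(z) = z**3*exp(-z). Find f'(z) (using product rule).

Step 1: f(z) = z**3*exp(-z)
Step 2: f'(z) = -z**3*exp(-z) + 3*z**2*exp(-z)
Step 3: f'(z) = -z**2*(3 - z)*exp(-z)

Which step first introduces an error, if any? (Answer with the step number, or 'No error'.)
Step 3

Step 3 is incorrect due to a sign flip.
The step shows: -z**2*(3 - z)*exp(-z)
The correct value should be: z**2*(3 - z)*exp(-z)

Explanation: The sign of the whole expression was flipped: the term z**2*(3 - z)*exp(-z) was incorrectly written as -z**2*(3 - z)*exp(-z)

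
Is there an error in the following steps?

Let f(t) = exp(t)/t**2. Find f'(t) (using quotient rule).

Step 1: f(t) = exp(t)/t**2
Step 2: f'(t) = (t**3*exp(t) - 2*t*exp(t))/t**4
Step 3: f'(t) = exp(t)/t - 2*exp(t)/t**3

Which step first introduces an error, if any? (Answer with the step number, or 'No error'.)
Step 2

Step 2 is incorrect due to a wrong exponent.
The step shows: (t**3*exp(t) - 2*t*exp(t))/t**4
The correct value should be: (t**2*exp(t) - 2*t*exp(t))/t**4

Explanation: The exponent 2 on t was incorrectly written as 3: the term (t**2*exp(t) - 2*t*exp(t))/t**4 was incorrectly written as (t**3*exp(t) - 2*t*exp(t))/t**4
The later steps are derived from this incorrect expression, so the error originates in Step 2.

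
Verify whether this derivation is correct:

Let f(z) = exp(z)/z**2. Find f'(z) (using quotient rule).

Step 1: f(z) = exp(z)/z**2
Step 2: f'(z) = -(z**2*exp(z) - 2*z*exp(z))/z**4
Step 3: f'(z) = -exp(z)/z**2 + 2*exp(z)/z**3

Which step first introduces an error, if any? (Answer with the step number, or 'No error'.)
Step 2

Step 2 is incorrect due to a sign flip.
The step shows: -(z**2*exp(z) - 2*z*exp(z))/z**4
The correct value should be: (z**2*exp(z) - 2*z*exp(z))/z**4

Explanation: The sign of the whole expression was flipped: the term (z**2*exp(z) - 2*z*exp(z))/z**4 was incorrectly written as -(z**2*exp(z) - 2*z*exp(z))/z**4
The later steps are derived from this incorrect expression, so the error originates in Step 2.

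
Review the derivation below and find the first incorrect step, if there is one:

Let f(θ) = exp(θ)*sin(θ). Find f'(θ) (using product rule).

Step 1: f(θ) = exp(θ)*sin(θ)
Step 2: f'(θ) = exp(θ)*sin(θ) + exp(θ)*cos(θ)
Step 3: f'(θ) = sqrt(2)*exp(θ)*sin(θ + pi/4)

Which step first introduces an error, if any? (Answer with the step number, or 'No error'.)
No error

All steps in this derivation are correct.
The final answer f'(θ) = sqrt(2)*exp(θ)*sin(θ + pi/4) is valid.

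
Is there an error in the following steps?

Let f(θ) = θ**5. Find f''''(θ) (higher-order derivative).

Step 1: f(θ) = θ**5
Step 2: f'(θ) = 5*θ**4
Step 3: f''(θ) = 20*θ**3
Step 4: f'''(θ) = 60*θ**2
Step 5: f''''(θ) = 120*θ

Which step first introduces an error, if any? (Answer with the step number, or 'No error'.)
No error

All steps in this derivation are correct.
The final answer f''''(θ) = 120*θ is valid.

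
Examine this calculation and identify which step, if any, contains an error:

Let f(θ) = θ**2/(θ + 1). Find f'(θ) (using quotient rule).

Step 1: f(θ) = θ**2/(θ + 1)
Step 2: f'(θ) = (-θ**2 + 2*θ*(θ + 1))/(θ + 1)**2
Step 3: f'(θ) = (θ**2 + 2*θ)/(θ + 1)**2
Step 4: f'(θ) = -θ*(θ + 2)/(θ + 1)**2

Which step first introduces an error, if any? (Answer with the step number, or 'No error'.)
Step 4

Step 4 is incorrect due to a sign flip.
The step shows: -θ*(θ + 2)/(θ + 1)**2
The correct value should be: θ*(θ + 2)/(θ + 1)**2

Explanation: The sign of the whole expression was flipped: the term θ*(θ + 2)/(θ + 1)**2 was incorrectly written as -θ*(θ + 2)/(θ + 1)**2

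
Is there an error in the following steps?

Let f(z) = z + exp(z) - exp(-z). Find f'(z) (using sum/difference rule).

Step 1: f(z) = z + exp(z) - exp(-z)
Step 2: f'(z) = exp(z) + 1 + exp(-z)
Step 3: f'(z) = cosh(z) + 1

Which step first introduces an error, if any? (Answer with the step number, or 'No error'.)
Step 3

Step 3 is incorrect due to a wrong coefficient.
The step shows: cosh(z) + 1
The correct value should be: 2*cosh(z) + 1

Explanation: The coefficient 2 was incorrectly written as 1: the term 2*cosh(z) was incorrectly written as cosh(z)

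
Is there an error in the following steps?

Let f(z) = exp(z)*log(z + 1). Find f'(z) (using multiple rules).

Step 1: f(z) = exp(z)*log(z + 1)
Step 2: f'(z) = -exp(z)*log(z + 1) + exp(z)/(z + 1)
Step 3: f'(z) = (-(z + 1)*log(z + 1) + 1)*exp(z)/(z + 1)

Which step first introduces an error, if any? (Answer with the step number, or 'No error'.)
Step 2

Step 2 is incorrect due to a sign flip.
The step shows: -exp(z)*log(z + 1) + exp(z)/(z + 1)
The correct value should be: exp(z)*log(z + 1) + exp(z)/(z + 1)

Explanation: The sign of one term was flipped: the term exp(z)*log(z + 1) was incorrectly written as -exp(z)*log(z + 1)
The later steps are derived from this incorrect expression, so the error originates in Step 2.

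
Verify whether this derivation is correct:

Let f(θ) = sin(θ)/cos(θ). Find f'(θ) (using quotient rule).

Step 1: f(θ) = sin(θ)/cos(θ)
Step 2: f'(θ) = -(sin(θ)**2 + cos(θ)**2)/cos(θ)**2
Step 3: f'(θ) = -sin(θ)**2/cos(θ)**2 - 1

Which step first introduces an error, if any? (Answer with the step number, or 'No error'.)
Step 2

Step 2 is incorrect due to a sign flip.
The step shows: -(sin(θ)**2 + cos(θ)**2)/cos(θ)**2
The correct value should be: (sin(θ)**2 + cos(θ)**2)/cos(θ)**2

Explanation: The sign of the whole expression was flipped: the term (sin(θ)**2 + cos(θ)**2)/cos(θ)**2 was incorrectly written as -(sin(θ)**2 + cos(θ)**2)/cos(θ)**2
The later steps are derived from this incorrect expression, so the error originates in Step 2.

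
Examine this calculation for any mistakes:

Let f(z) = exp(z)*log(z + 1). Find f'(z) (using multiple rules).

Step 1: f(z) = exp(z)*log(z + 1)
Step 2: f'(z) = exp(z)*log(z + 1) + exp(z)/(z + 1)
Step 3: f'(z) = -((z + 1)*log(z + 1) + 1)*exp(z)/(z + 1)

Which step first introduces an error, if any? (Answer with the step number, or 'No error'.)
Step 3

Step 3 is incorrect due to a sign flip.
The step shows: -((z + 1)*log(z + 1) + 1)*exp(z)/(z + 1)
The correct value should be: ((z + 1)*log(z + 1) + 1)*exp(z)/(z + 1)

Explanation: The sign of the whole expression was flipped: the term ((z + 1)*log(z + 1) + 1)*exp(z)/(z + 1) was incorrectly written as -((z + 1)*log(z + 1) + 1)*exp(z)/(z + 1)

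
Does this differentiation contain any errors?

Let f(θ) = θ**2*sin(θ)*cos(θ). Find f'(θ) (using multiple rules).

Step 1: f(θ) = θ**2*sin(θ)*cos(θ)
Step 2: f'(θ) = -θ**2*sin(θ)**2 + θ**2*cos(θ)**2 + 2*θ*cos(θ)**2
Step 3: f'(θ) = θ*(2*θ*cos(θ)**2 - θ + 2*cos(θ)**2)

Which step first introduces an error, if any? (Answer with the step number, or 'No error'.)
Step 2

Step 2 is incorrect due to a wrong trig function.
The step shows: -θ**2*sin(θ)**2 + θ**2*cos(θ)**2 + 2*θ*cos(θ)**2
The correct value should be: -θ**2*sin(θ)**2 + θ**2*cos(θ)**2 + 2*θ*sin(θ)*cos(θ)

Explanation: sin(θ) was incorrectly written as cos(θ): the term 2*θ*sin(θ)*cos(θ) was incorrectly written as 2*θ*cos(θ)**2
The later steps are derived from this incorrect expression, so the error originates in Step 2.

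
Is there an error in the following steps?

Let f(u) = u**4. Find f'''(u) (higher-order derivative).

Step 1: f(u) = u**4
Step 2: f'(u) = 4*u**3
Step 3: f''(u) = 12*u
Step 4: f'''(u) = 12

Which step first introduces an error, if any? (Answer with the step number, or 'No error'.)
Step 3

Step 3 is incorrect due to a wrong exponent.
The step shows: 12*u
The correct value should be: 12*u**2

Explanation: The exponent 2 on u was incorrectly written as 1: the term 12*u**2 was incorrectly written as 12*u
The later steps are derived from this incorrect expression, so the error originates in Step 3.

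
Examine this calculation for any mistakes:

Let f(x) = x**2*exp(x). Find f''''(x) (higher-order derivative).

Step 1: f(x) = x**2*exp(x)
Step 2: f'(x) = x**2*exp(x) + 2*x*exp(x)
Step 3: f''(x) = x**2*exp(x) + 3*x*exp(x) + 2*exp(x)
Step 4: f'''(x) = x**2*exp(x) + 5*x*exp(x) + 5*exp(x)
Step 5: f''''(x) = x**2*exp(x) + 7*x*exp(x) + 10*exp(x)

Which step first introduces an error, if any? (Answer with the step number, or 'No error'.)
Step 3

Step 3 is incorrect due to a wrong coefficient.
The step shows: x**2*exp(x) + 3*x*exp(x) + 2*exp(x)
The correct value should be: x**2*exp(x) + 4*x*exp(x) + 2*exp(x)

Explanation: The coefficient 4 was incorrectly written as 3: the term 4*x*exp(x) was incorrectly written as 3*x*exp(x)
The later steps are derived from this incorrect expression, so the error originates in Step 3.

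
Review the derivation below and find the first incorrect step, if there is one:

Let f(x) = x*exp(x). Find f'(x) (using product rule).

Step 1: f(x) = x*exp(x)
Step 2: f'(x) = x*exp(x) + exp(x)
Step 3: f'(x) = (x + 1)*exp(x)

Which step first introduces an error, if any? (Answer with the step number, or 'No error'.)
No error

All steps in this derivation are correct.
The final answer f'(x) = (x + 1)*exp(x) is valid.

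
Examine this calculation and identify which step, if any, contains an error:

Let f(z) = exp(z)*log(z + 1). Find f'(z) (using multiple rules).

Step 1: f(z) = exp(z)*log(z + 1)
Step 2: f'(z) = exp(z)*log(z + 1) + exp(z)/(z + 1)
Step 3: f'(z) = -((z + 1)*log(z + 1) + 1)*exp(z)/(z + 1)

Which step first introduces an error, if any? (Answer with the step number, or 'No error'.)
Step 3

Step 3 is incorrect due to a sign flip.
The step shows: -((z + 1)*log(z + 1) + 1)*exp(z)/(z + 1)
The correct value should be: ((z + 1)*log(z + 1) + 1)*exp(z)/(z + 1)

Explanation: The sign of the whole expression was flipped: the term ((z + 1)*log(z + 1) + 1)*exp(z)/(z + 1) was incorrectly written as -((z + 1)*log(z + 1) + 1)*exp(z)/(z + 1)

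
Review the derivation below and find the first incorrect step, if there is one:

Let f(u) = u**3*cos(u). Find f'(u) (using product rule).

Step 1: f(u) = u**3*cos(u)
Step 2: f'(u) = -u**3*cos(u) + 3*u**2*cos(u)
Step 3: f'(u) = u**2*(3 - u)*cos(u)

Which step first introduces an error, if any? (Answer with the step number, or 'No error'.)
Step 2

Step 2 is incorrect due to a wrong trig function.
The step shows: -u**3*cos(u) + 3*u**2*cos(u)
The correct value should be: -u**3*sin(u) + 3*u**2*cos(u)

Explanation: sin(u) was incorrectly written as cos(u): the term -u**3*sin(u) was incorrectly written as -u**3*cos(u)
The later steps are derived from this incorrect expression, so the error originates in Step 2.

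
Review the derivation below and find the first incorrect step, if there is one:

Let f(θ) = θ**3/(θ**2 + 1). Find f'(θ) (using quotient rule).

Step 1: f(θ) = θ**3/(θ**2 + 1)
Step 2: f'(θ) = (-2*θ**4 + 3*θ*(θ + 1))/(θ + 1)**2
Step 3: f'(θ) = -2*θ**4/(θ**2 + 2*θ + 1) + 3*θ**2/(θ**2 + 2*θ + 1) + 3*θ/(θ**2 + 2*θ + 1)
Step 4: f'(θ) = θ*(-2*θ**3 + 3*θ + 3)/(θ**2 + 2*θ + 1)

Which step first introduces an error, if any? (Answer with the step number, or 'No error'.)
Step 2

Step 2 is incorrect due to a wrong exponent.
The step shows: (-2*θ**4 + 3*θ*(θ + 1))/(θ + 1)**2
The correct value should be: (-2*θ**4 + 3*θ**2*(θ**2 + 1))/(θ**2 + 1)**2

Explanation: The exponent 2 on θ was incorrectly written as 1: the term (-2*θ**4 + 3*θ**2*(θ**2 + 1))/(θ**2 + 1)**2 was incorrectly written as (-2*θ**4 + 3*θ*(θ + 1))/(θ + 1)**2
The later steps are derived from this incorrect expression, so the error originates in Step 2.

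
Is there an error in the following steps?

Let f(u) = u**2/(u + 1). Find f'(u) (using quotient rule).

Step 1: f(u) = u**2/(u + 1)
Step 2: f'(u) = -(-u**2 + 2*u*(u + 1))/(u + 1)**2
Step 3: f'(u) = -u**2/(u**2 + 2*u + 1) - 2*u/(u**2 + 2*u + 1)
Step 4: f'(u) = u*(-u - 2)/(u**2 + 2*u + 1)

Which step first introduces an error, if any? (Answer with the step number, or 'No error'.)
Step 2

Step 2 is incorrect due to a sign flip.
The step shows: -(-u**2 + 2*u*(u + 1))/(u + 1)**2
The correct value should be: (-u**2 + 2*u*(u + 1))/(u + 1)**2

Explanation: The sign of the whole expression was flipped: the term (-u**2 + 2*u*(u + 1))/(u + 1)**2 was incorrectly written as -(-u**2 + 2*u*(u + 1))/(u + 1)**2
The later steps are derived from this incorrect expression, so the error originates in Step 2.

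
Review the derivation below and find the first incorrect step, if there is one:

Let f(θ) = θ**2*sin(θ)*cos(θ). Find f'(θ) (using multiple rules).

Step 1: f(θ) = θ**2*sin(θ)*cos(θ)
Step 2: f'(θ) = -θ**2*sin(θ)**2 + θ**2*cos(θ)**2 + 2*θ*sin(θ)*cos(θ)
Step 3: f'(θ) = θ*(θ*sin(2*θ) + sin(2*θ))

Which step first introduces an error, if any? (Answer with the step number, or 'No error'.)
Step 3

Step 3 is incorrect due to a wrong trig function.
The step shows: θ*(θ*sin(2*θ) + sin(2*θ))
The correct value should be: θ*(θ*cos(2*θ) + sin(2*θ))

Explanation: cos(2*θ) was incorrectly written as sin(2*θ): the term θ*(θ*cos(2*θ) + sin(2*θ)) was incorrectly written as θ*(θ*sin(2*θ) + sin(2*θ))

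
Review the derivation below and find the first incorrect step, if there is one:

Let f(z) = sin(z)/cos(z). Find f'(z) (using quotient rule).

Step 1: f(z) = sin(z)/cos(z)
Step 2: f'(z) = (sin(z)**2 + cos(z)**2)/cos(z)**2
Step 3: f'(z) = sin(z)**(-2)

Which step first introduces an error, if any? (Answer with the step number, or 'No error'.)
Step 3

Step 3 is incorrect due to a wrong trig function.
The step shows: sin(z)**(-2)
The correct value should be: cos(z)**(-2)

Explanation: cos(z) was incorrectly written as sin(z): the term cos(z)**(-2) was incorrectly written as sin(z)**(-2)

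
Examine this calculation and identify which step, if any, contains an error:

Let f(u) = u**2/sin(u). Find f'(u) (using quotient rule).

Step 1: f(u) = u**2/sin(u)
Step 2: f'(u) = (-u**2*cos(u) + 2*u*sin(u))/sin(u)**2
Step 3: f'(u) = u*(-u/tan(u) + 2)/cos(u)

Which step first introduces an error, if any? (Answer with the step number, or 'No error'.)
Step 3

Step 3 is incorrect due to a wrong trig function.
The step shows: u*(-u/tan(u) + 2)/cos(u)
The correct value should be: u*(-u/tan(u) + 2)/sin(u)

Explanation: sin(u) was incorrectly written as cos(u): the term u*(-u/tan(u) + 2)/sin(u) was incorrectly written as u*(-u/tan(u) + 2)/cos(u)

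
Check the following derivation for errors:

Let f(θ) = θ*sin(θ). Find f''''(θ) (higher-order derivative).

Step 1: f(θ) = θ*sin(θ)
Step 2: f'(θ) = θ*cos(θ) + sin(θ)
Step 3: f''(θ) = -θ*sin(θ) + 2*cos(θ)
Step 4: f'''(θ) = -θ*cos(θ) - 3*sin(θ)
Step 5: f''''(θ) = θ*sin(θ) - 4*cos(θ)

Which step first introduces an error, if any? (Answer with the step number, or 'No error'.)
No error

All steps in this derivation are correct.
The final answer f''''(θ) = θ*sin(θ) - 4*cos(θ) is valid.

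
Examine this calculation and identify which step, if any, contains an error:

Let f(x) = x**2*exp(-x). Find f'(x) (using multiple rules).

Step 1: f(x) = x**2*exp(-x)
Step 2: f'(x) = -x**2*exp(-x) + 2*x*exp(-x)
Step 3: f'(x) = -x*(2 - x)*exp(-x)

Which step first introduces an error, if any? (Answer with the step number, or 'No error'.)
Step 3

Step 3 is incorrect due to a sign flip.
The step shows: -x*(2 - x)*exp(-x)
The correct value should be: x*(2 - x)*exp(-x)

Explanation: The sign of the whole expression was flipped: the term x*(2 - x)*exp(-x) was incorrectly written as -x*(2 - x)*exp(-x)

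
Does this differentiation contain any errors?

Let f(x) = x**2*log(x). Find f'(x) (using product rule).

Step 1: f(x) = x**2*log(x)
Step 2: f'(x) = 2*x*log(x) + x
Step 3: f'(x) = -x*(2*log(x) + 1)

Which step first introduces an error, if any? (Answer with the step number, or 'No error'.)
Step 3

Step 3 is incorrect due to a sign flip.
The step shows: -x*(2*log(x) + 1)
The correct value should be: x*(2*log(x) + 1)

Explanation: The sign of the whole expression was flipped: the term x*(2*log(x) + 1) was incorrectly written as -x*(2*log(x) + 1)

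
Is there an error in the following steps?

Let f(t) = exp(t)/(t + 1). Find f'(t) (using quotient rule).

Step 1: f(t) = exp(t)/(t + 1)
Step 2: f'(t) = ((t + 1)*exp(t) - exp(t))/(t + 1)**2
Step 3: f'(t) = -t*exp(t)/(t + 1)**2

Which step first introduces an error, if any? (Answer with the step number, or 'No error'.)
Step 3

Step 3 is incorrect due to a sign flip.
The step shows: -t*exp(t)/(t + 1)**2
The correct value should be: t*exp(t)/(t + 1)**2

Explanation: The sign of the whole expression was flipped: the term t*exp(t)/(t + 1)**2 was incorrectly written as -t*exp(t)/(t + 1)**2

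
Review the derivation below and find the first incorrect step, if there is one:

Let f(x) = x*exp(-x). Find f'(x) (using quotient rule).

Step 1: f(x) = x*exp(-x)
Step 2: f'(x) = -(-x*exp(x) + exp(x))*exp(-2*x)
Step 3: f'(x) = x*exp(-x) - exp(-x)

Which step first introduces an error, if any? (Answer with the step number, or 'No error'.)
Step 2

Step 2 is incorrect due to a sign flip.
The step shows: -(-x*exp(x) + exp(x))*exp(-2*x)
The correct value should be: (-x*exp(x) + exp(x))*exp(-2*x)

Explanation: The sign of the whole expression was flipped: the term (-x*exp(x) + exp(x))*exp(-2*x) was incorrectly written as -(-x*exp(x) + exp(x))*exp(-2*x)
The later steps are derived from this incorrect expression, so the error originates in Step 2.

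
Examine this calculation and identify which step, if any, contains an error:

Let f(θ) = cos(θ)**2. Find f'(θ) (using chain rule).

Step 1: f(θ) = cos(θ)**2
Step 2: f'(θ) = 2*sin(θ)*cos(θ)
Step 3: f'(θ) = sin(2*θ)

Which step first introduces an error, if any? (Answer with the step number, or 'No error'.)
Step 2

Step 2 is incorrect due to a sign flip.
The step shows: 2*sin(θ)*cos(θ)
The correct value should be: -2*sin(θ)*cos(θ)

Explanation: The sign of the whole expression was flipped: the term -2*sin(θ)*cos(θ) was incorrectly written as 2*sin(θ)*cos(θ)
The later steps are derived from this incorrect expression, so the error originates in Step 2.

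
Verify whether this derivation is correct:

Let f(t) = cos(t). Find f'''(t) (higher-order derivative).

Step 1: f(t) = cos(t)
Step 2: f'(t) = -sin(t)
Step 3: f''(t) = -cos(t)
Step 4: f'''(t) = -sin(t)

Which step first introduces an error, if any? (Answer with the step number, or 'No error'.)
Step 4

Step 4 is incorrect due to a sign flip.
The step shows: -sin(t)
The correct value should be: sin(t)

Explanation: The sign of the whole expression was flipped: the term sin(t) was incorrectly written as -sin(t)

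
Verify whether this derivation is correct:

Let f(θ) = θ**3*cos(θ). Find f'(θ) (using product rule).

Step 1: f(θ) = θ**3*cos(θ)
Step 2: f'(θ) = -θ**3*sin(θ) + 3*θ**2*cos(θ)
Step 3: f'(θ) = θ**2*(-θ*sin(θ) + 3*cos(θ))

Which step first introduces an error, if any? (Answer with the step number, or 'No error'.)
No error

All steps in this derivation are correct.
The final answer f'(θ) = θ**2*(-θ*sin(θ) + 3*cos(θ)) is valid.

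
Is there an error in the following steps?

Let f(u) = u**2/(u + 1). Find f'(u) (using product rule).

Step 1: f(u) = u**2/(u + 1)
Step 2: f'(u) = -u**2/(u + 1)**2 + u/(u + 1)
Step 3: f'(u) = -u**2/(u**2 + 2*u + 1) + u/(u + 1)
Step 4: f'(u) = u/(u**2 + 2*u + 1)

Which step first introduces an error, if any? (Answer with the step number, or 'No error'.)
Step 2

Step 2 is incorrect due to a wrong coefficient.
The step shows: -u**2/(u + 1)**2 + u/(u + 1)
The correct value should be: -u**2/(u + 1)**2 + 2*u/(u + 1)

Explanation: The coefficient 2 was incorrectly written as 1: the term 2*u/(u + 1) was incorrectly written as u/(u + 1)
The later steps are derived from this incorrect expression, so the error originates in Step 2.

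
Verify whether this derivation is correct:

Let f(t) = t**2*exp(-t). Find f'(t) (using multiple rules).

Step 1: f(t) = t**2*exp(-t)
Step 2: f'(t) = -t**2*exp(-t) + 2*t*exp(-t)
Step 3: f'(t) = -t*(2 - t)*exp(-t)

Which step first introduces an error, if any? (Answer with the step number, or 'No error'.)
Step 3

Step 3 is incorrect due to a sign flip.
The step shows: -t*(2 - t)*exp(-t)
The correct value should be: t*(2 - t)*exp(-t)

Explanation: The sign of the whole expression was flipped: the term t*(2 - t)*exp(-t) was incorrectly written as -t*(2 - t)*exp(-t)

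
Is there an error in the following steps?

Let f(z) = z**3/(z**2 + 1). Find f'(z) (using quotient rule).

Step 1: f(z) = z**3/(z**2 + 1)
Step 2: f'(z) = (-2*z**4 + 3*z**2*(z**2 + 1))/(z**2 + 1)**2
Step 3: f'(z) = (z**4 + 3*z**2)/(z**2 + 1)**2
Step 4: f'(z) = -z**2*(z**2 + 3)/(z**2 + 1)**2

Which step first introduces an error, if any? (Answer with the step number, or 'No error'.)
Step 4

Step 4 is incorrect due to a sign flip.
The step shows: -z**2*(z**2 + 3)/(z**2 + 1)**2
The correct value should be: z**2*(z**2 + 3)/(z**2 + 1)**2

Explanation: The sign of the whole expression was flipped: the term z**2*(z**2 + 3)/(z**2 + 1)**2 was incorrectly written as -z**2*(z**2 + 3)/(z**2 + 1)**2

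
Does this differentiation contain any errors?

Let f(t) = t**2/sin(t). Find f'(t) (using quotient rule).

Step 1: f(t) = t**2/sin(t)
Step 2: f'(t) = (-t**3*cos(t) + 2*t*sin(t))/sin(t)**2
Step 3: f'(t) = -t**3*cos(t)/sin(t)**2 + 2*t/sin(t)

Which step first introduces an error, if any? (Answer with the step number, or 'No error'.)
Step 2

Step 2 is incorrect due to a wrong exponent.
The step shows: (-t**3*cos(t) + 2*t*sin(t))/sin(t)**2
The correct value should be: (-t**2*cos(t) + 2*t*sin(t))/sin(t)**2

Explanation: The exponent 2 on t was incorrectly written as 3: the term (-t**2*cos(t) + 2*t*sin(t))/sin(t)**2 was incorrectly written as (-t**3*cos(t) + 2*t*sin(t))/sin(t)**2
The later steps are derived from this incorrect expression, so the error originates in Step 2.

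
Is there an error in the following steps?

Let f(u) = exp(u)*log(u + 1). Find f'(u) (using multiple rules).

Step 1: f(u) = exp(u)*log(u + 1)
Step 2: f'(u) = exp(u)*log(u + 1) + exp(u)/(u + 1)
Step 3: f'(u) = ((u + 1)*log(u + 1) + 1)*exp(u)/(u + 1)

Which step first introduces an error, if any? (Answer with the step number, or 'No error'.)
No error

All steps in this derivation are correct.
The final answer f'(u) = ((u + 1)*log(u + 1) + 1)*exp(u)/(u + 1) is valid.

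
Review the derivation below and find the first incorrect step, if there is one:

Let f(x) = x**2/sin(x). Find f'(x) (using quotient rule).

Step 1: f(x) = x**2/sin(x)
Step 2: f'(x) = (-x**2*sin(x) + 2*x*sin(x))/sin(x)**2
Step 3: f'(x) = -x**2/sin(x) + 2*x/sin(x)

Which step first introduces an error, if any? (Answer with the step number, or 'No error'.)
Step 2

Step 2 is incorrect due to a wrong trig function.
The step shows: (-x**2*sin(x) + 2*x*sin(x))/sin(x)**2
The correct value should be: (-x**2*cos(x) + 2*x*sin(x))/sin(x)**2

Explanation: cos(x) was incorrectly written as sin(x): the term (-x**2*cos(x) + 2*x*sin(x))/sin(x)**2 was incorrectly written as (-x**2*sin(x) + 2*x*sin(x))/sin(x)**2
The later steps are derived from this incorrect expression, so the error originates in Step 2.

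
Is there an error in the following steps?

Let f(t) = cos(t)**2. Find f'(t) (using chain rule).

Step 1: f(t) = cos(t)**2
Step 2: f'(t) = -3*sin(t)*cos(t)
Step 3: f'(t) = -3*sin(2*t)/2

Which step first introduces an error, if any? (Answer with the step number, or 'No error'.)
Step 2

Step 2 is incorrect due to a wrong coefficient.
The step shows: -3*sin(t)*cos(t)
The correct value should be: -2*sin(t)*cos(t)

Explanation: The coefficient -2 was incorrectly written as -3: the term -2*sin(t)*cos(t) was incorrectly written as -3*sin(t)*cos(t)
The later steps are derived from this incorrect expression, so the error originates in Step 2.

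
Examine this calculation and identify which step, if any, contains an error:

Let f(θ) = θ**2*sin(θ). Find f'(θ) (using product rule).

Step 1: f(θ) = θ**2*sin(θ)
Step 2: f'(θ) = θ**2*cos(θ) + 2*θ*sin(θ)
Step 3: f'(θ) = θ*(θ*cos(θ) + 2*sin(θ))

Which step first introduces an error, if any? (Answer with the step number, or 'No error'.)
No error

All steps in this derivation are correct.
The final answer f'(θ) = θ*(θ*cos(θ) + 2*sin(θ)) is valid.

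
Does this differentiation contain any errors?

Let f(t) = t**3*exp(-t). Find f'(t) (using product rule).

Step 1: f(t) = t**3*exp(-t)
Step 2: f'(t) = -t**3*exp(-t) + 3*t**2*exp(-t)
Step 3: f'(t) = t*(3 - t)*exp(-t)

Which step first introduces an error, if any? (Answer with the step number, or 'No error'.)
Step 3

Step 3 is incorrect due to a wrong exponent.
The step shows: t*(3 - t)*exp(-t)
The correct value should be: t**2*(3 - t)*exp(-t)

Explanation: The exponent 2 on t was incorrectly written as 1: the term t**2*(3 - t)*exp(-t) was incorrectly written as t*(3 - t)*exp(-t)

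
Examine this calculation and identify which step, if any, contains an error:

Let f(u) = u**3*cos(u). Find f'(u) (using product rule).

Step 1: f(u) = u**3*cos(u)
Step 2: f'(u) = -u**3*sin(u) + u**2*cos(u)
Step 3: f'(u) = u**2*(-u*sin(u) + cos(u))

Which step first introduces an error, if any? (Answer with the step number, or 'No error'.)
Step 2

Step 2 is incorrect due to a wrong coefficient.
The step shows: -u**3*sin(u) + u**2*cos(u)
The correct value should be: -u**3*sin(u) + 3*u**2*cos(u)

Explanation: The coefficient 3 was incorrectly written as 1: the term 3*u**2*cos(u) was incorrectly written as u**2*cos(u)
The later steps are derived from this incorrect expression, so the error originates in Step 2.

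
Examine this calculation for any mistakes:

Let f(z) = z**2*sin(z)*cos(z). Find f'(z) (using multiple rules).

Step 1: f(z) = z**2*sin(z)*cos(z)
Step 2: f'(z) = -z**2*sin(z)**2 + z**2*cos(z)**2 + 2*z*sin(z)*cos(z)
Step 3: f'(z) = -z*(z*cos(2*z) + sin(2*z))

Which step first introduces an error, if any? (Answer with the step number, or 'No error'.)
Step 3

Step 3 is incorrect due to a sign flip.
The step shows: -z*(z*cos(2*z) + sin(2*z))
The correct value should be: z*(z*cos(2*z) + sin(2*z))

Explanation: The sign of the whole expression was flipped: the term z*(z*cos(2*z) + sin(2*z)) was incorrectly written as -z*(z*cos(2*z) + sin(2*z))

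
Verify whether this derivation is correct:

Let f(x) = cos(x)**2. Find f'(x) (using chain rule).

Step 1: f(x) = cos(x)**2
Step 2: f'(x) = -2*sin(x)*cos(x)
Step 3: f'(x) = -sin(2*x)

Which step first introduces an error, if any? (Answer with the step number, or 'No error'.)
No error

All steps in this derivation are correct.
The final answer f'(x) = -sin(2*x) is valid.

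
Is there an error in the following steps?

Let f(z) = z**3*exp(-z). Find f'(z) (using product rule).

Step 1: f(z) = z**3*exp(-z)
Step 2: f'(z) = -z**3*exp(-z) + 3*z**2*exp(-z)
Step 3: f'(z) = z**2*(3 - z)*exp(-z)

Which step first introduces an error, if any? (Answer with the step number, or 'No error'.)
No error

All steps in this derivation are correct.
The final answer f'(z) = z**2*(3 - z)*exp(-z) is valid.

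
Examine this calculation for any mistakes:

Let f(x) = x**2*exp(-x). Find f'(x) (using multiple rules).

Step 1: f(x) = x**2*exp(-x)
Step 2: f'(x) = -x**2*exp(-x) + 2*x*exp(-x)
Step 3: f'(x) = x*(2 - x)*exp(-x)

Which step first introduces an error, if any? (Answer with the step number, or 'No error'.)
No error

All steps in this derivation are correct.
The final answer f'(x) = x*(2 - x)*exp(-x) is valid.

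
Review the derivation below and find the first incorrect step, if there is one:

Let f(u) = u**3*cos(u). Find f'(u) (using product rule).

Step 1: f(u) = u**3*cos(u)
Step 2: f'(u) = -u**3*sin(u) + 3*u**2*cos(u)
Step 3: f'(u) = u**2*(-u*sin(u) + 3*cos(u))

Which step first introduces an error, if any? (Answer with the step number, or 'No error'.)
No error

All steps in this derivation are correct.
The final answer f'(u) = u**2*(-u*sin(u) + 3*cos(u)) is valid.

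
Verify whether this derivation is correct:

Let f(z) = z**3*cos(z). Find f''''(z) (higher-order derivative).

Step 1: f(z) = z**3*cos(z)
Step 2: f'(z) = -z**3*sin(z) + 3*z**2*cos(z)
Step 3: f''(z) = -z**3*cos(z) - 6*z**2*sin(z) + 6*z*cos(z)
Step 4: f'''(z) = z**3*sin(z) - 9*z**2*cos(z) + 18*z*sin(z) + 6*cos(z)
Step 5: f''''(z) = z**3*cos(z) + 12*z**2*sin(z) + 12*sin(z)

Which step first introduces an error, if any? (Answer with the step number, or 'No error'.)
Step 4

Step 4 is incorrect due to a sign flip.
The step shows: z**3*sin(z) - 9*z**2*cos(z) + 18*z*sin(z) + 6*cos(z)
The correct value should be: z**3*sin(z) - 9*z**2*cos(z) - 18*z*sin(z) + 6*cos(z)

Explanation: The sign of one term was flipped: the term -18*z*sin(z) was incorrectly written as 18*z*sin(z)
The later steps are derived from this incorrect expression, so the error originates in Step 4.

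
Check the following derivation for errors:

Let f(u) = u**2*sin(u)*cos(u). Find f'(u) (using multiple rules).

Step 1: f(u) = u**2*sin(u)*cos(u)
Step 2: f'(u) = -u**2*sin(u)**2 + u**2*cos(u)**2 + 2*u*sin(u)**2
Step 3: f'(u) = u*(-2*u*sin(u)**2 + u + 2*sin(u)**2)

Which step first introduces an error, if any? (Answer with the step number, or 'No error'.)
Step 2

Step 2 is incorrect due to a wrong trig function.
The step shows: -u**2*sin(u)**2 + u**2*cos(u)**2 + 2*u*sin(u)**2
The correct value should be: -u**2*sin(u)**2 + u**2*cos(u)**2 + 2*u*sin(u)*cos(u)

Explanation: cos(u) was incorrectly written as sin(u): the term 2*u*sin(u)*cos(u) was incorrectly written as 2*u*sin(u)**2
The later steps are derived from this incorrect expression, so the error originates in Step 2.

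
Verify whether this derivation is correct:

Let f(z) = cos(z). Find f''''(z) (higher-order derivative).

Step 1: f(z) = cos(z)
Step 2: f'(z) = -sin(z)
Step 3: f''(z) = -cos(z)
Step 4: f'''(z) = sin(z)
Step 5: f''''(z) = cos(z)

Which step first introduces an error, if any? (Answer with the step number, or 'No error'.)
No error

All steps in this derivation are correct.
The final answer f''''(z) = cos(z) is valid.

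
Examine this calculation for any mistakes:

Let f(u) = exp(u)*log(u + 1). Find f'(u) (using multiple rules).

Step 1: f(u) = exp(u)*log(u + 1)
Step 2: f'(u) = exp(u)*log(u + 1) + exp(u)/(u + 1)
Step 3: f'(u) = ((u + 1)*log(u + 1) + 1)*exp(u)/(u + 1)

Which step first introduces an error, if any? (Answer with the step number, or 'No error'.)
No error

All steps in this derivation are correct.
The final answer f'(u) = ((u + 1)*log(u + 1) + 1)*exp(u)/(u + 1) is valid.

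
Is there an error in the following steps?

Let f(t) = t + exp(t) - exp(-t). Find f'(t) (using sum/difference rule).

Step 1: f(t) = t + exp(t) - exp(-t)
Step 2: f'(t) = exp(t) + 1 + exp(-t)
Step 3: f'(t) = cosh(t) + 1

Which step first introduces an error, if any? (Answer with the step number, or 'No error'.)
Step 3

Step 3 is incorrect due to a wrong coefficient.
The step shows: cosh(t) + 1
The correct value should be: 2*cosh(t) + 1

Explanation: The coefficient 2 was incorrectly written as 1: the term 2*cosh(t) was incorrectly written as cosh(t)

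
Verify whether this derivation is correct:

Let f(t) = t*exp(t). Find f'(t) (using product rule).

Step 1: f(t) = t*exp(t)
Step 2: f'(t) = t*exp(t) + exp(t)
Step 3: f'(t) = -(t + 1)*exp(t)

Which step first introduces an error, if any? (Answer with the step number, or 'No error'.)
Step 3

Step 3 is incorrect due to a sign flip.
The step shows: -(t + 1)*exp(t)
The correct value should be: (t + 1)*exp(t)

Explanation: The sign of the whole expression was flipped: the term (t + 1)*exp(t) was incorrectly written as -(t + 1)*exp(t)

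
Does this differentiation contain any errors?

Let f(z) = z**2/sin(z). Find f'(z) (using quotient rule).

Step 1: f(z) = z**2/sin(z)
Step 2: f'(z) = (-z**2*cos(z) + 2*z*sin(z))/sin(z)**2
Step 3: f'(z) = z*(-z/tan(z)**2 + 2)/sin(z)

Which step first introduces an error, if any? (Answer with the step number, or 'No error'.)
Step 3

Step 3 is incorrect due to a wrong exponent.
The step shows: z*(-z/tan(z)**2 + 2)/sin(z)
The correct value should be: z*(-z/tan(z) + 2)/sin(z)

Explanation: The exponent -1 on tan(z) was incorrectly written as -2: the term z*(-z/tan(z) + 2)/sin(z) was incorrectly written as z*(-z/tan(z)**2 + 2)/sin(z)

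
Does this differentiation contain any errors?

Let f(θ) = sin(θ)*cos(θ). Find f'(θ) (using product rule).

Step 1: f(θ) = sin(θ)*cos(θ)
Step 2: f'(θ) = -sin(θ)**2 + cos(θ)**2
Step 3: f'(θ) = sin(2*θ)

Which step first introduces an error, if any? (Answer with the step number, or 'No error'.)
Step 3

Step 3 is incorrect due to a wrong trig function.
The step shows: sin(2*θ)
The correct value should be: cos(2*θ)

Explanation: cos(2*θ) was incorrectly written as sin(2*θ): the term cos(2*θ) was incorrectly written as sin(2*θ)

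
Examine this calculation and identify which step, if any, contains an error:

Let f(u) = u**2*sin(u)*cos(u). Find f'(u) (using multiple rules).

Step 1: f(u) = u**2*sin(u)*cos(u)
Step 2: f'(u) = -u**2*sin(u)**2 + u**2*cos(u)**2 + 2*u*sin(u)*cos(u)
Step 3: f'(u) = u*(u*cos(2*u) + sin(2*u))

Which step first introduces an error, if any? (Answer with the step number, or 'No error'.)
No error

All steps in this derivation are correct.
The final answer f'(u) = u*(u*cos(2*u) + sin(2*u)) is valid.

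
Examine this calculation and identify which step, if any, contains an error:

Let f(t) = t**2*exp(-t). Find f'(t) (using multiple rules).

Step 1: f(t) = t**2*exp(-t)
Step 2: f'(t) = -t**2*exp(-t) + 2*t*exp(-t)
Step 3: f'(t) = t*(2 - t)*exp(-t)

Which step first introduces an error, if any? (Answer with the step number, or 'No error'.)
No error

All steps in this derivation are correct.
The final answer f'(t) = t*(2 - t)*exp(-t) is valid.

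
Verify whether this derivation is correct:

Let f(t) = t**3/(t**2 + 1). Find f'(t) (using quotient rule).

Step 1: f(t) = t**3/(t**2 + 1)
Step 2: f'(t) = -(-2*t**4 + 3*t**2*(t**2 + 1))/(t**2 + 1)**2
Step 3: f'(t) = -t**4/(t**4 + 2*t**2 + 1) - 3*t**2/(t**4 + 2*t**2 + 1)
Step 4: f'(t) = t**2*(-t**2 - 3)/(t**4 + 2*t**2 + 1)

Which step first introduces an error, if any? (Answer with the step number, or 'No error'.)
Step 2

Step 2 is incorrect due to a sign flip.
The step shows: -(-2*t**4 + 3*t**2*(t**2 + 1))/(t**2 + 1)**2
The correct value should be: (-2*t**4 + 3*t**2*(t**2 + 1))/(t**2 + 1)**2

Explanation: The sign of the whole expression was flipped: the term (-2*t**4 + 3*t**2*(t**2 + 1))/(t**2 + 1)**2 was incorrectly written as -(-2*t**4 + 3*t**2*(t**2 + 1))/(t**2 + 1)**2
The later steps are derived from this incorrect expression, so the error originates in Step 2.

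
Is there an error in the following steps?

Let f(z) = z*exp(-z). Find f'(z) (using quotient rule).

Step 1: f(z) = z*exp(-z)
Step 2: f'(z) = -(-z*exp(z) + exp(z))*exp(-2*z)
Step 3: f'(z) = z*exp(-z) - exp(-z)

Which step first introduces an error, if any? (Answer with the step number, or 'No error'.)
Step 2

Step 2 is incorrect due to a sign flip.
The step shows: -(-z*exp(z) + exp(z))*exp(-2*z)
The correct value should be: (-z*exp(z) + exp(z))*exp(-2*z)

Explanation: The sign of the whole expression was flipped: the term (-z*exp(z) + exp(z))*exp(-2*z) was incorrectly written as -(-z*exp(z) + exp(z))*exp(-2*z)
The later steps are derived from this incorrect expression, so the error originates in Step 2.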